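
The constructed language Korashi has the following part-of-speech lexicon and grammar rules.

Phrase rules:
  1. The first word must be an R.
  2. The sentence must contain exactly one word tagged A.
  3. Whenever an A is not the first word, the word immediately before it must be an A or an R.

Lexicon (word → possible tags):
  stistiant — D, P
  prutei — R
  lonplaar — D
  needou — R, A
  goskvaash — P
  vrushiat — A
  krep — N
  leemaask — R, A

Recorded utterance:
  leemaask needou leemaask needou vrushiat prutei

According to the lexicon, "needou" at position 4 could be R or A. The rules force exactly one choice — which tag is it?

R

Candidates per position — 1:leemaask {R,A}; 2:needou {R,A}; 3:leemaask {R,A}; 4:needou {R,A}; 5:vrushiat {A}; 6:prutei {R}.
Position 1: A is ruled out by rule 1; that leaves R.
Position 2: A is ruled out by rule 2; that leaves R.
Position 3: A is ruled out by rule 2; that leaves R.
Position 4: A is ruled out by rule 2; that leaves R.
That leaves exactly one tagging: R R R R A R.
Rule-by-rule: rule 1 ok; rule 2 ok; rule 3 ok.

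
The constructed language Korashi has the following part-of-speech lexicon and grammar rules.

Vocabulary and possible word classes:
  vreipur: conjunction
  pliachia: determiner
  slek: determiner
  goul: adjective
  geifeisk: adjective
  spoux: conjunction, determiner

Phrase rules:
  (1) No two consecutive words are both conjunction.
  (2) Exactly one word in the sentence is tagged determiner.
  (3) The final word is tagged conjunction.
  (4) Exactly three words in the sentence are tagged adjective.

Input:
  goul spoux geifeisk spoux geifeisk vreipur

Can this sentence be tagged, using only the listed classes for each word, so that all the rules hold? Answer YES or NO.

Candidates per position — 1:goul {adjective}; 2:spoux {conjunction,determiner}; 3:geifeisk {adjective}; 4:spoux {conjunction,determiner}; 5:geifeisk {adjective}; 6:vreipur {conjunction}.
One satisfying assignment: adjective conjunction adjective determiner adjective conjunction.
Check: rule 1 holds; rule 2 holds; rule 3 holds; rule 4 holds.

YES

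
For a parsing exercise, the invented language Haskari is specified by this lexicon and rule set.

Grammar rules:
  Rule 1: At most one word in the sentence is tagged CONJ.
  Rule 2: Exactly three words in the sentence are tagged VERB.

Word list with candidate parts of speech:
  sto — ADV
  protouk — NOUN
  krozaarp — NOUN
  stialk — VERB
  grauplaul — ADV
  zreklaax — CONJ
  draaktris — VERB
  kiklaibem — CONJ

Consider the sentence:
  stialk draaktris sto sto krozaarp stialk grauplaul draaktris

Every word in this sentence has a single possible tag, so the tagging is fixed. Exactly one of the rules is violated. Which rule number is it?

2

Fixed tagging: VERB VERB ADV ADV NOUN VERB ADV VERB.
Applying the rules: R1 pass, R2 fail.
Only rule 2 fails.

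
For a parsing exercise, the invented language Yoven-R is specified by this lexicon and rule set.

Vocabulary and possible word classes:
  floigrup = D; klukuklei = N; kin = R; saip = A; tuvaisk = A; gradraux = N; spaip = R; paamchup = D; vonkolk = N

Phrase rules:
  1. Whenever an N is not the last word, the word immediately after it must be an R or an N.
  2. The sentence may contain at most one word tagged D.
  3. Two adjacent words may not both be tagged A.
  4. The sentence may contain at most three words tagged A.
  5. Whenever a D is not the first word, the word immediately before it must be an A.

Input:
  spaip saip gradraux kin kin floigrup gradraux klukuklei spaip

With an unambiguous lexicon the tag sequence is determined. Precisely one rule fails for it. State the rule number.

5

Fixed tagging: R A N R R D N N R.
Applying the rules: R1 ok, R2 ok, R3 ok, R4 ok, R5 fails.
Only rule 5 fails.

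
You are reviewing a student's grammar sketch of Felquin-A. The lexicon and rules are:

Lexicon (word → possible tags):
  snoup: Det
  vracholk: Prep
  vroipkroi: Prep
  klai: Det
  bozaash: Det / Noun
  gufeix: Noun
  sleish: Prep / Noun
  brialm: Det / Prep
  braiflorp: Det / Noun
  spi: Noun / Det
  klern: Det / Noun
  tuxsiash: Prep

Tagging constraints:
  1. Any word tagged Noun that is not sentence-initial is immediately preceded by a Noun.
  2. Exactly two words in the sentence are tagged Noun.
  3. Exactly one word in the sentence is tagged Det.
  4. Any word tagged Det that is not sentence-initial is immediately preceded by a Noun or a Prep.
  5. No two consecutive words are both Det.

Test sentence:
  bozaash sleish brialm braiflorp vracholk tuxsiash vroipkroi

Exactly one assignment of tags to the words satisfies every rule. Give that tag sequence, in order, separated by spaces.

Noun Noun Prep Det Prep Prep Prep

Candidates per position — 1:bozaash {Det,Noun}; 2:sleish {Prep,Noun}; 3:brialm {Det,Prep}; 4:braiflorp {Det,Noun}; 5:vracholk {Prep}; 6:tuxsiash {Prep}; 7:vroipkroi {Prep}.
If word 4 were Noun, no tagging could satisfy rule 1; so word 4 is Det.
If word 1 were Det, no tagging could satisfy rule 2; so word 1 is Noun.
If word 2 were Prep, no tagging could satisfy rule 2; so word 2 is Noun.
If word 3 were Det, no tagging could satisfy rule 3; so word 3 is Prep.
So the tagging must be: Noun Noun Prep Det Prep Prep Prep.
Rule-by-rule: rule 1 ok; rule 2 ok; rule 3 ok; rule 4 ok; rule 5 ok.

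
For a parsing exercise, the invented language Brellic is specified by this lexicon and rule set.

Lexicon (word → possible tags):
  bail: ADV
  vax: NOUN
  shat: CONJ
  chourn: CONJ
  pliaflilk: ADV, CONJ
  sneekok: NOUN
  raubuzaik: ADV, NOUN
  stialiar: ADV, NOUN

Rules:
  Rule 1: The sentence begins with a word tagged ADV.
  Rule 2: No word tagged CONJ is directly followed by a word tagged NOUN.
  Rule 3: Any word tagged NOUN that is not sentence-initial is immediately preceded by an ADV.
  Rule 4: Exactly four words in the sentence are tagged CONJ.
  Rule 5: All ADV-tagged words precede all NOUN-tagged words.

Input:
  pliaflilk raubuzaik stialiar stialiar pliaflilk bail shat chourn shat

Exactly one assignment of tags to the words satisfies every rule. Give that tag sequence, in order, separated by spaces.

Candidates per position — 1:pliaflilk {ADV,CONJ}; 2:raubuzaik {ADV,NOUN}; 3:stialiar {ADV,NOUN}; 4:stialiar {ADV,NOUN}; 5:pliaflilk {ADV,CONJ}; 6:bail {ADV}; 7:shat {CONJ}; 8:chourn {CONJ}; 9:shat {CONJ}.
Position 1: CONJ is ruled out by rule 1; that leaves ADV.
Position 2: NOUN is ruled out by rule 5; that leaves ADV.
Position 3: NOUN is ruled out by rule 5; that leaves ADV.
Position 4: NOUN is ruled out by rule 5; that leaves ADV.
Position 5: ADV is ruled out by rule 4; that leaves CONJ.
That leaves exactly one tagging: ADV ADV ADV ADV CONJ ADV CONJ CONJ CONJ.
Checking: rule 1 ok; rule 2 ok; rule 3 ok; rule 4 ok; rule 5 ok.

ADV ADV ADV ADV CONJ ADV CONJ CONJ CONJ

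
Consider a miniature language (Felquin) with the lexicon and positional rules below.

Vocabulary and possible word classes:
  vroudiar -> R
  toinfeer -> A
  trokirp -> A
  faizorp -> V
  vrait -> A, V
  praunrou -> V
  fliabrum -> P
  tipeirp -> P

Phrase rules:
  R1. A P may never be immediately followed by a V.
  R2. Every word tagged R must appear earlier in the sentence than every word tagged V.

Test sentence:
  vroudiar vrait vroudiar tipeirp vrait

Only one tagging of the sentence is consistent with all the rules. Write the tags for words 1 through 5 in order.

Candidates per position — 1:vroudiar {R}; 2:vrait {A,V}; 3:vroudiar {R}; 4:tipeirp {P}; 5:vrait {A,V}.
Position 2: tagging it V would leave rule 2 unsatisfiable, so it must be A.
Position 5: tagging it V would leave rule 1 unsatisfiable, so it must be A.
So the tagging must be: R A R P A.
Checking: rule 1 satisfied; rule 2 satisfied.

R A R P A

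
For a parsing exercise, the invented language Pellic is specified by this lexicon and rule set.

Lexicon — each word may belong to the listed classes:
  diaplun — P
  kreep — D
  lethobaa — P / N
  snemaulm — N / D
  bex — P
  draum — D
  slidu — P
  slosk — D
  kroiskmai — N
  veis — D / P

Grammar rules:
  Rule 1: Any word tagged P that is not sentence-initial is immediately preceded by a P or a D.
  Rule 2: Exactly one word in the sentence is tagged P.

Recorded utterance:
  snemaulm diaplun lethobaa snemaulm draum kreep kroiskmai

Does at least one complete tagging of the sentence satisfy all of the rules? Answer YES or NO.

YES

Candidates per position — 1:snemaulm {N,D}; 2:diaplun {P}; 3:lethobaa {P,N}; 4:snemaulm {N,D}; 5:draum {D}; 6:kreep {D}; 7:kroiskmai {N}.
One satisfying assignment: D P N D D D N.
Verifying each rule — rule 1 ok; rule 2 ok.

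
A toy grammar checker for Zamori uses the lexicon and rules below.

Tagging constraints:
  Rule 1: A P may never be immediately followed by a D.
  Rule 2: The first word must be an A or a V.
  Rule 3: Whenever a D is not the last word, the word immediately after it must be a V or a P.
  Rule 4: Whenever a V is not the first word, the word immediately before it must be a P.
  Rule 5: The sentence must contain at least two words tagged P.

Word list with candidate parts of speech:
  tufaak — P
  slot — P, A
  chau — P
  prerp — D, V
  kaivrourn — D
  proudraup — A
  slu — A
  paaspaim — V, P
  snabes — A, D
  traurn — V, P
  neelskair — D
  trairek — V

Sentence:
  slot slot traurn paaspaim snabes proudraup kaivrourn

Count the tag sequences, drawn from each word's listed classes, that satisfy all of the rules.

4

Candidates per position — 1:slot {P,A}; 2:slot {P,A}; 3:traurn {V,P}; 4:paaspaim {V,P}; 5:snabes {A,D}; 6:proudraup {A}; 7:kaivrourn {D}.
There are 32 candidate sequences in total.
The sequences that satisfy every rule: A P V P A A D; A P P V A A D; A P P P A A D; A A P P A A D.
Count = 4.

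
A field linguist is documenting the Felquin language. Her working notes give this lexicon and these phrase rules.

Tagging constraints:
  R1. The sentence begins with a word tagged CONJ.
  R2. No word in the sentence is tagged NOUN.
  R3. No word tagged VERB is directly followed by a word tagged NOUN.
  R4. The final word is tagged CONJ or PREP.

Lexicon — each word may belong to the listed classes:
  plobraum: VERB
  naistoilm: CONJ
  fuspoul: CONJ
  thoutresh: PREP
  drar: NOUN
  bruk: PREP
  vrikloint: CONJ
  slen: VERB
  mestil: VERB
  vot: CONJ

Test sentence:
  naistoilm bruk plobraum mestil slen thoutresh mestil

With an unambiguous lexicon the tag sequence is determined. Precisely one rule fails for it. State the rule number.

Fixed tagging: CONJ PREP VERB VERB VERB PREP VERB.
Applying the rules: R1 holds, R2 holds, R3 holds, R4 violated.
Only rule 4 fails.

4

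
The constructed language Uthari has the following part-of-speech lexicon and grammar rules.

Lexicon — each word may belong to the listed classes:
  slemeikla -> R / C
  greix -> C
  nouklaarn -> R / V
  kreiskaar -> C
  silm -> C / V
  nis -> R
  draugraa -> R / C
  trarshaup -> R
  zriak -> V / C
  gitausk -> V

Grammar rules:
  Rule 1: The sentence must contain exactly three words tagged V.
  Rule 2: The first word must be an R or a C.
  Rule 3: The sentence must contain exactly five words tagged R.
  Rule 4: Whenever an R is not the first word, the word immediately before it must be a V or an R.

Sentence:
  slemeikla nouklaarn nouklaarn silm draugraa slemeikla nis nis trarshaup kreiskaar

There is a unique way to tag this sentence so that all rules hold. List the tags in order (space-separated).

C V V V R R R R R C

Candidates per position — 1:slemeikla {R,C}; 2:nouklaarn {R,V}; 3:nouklaarn {R,V}; 4:silm {C,V}; 5:draugraa {R,C}; 6:slemeikla {R,C}; 7:nis {R}; 8:nis {R}; 9:trarshaup {R}; 10:kreiskaar {C}.
Word 2 cannot be R — rule 1 would then fail for every completion. It is V.
Word 3 cannot be R — rule 1 would then fail for every completion. It is V.
Word 4 cannot be C — rule 1 would then fail for every completion. It is V.
Word 5 cannot be C — rule 4 would then fail for every completion. It is R.
Word 6 cannot be C — rule 4 would then fail for every completion. It is R.
Word 1 cannot be R — rule 3 would then fail for every completion. It is C.
That leaves exactly one tagging: C V V V R R R R R C.
Rule-by-rule: rule 1 ok; rule 2 ok; rule 3 ok; rule 4 ok.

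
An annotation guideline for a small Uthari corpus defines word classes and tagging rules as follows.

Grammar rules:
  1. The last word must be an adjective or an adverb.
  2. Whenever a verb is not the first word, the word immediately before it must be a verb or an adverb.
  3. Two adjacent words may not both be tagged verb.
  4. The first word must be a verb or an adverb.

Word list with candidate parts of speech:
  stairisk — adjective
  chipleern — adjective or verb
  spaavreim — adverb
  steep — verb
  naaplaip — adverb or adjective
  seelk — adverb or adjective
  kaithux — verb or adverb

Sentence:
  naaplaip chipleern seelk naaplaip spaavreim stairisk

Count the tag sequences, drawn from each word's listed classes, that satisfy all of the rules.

Candidates per position — 1:naaplaip {adverb,adjective}; 2:chipleern {adjective,verb}; 3:seelk {adverb,adjective}; 4:naaplaip {adverb,adjective}; 5:spaavreim {adverb}; 6:stairisk {adjective}.
There are 16 candidate sequences in total.
Checking each against the rules leaves 8 sequences.
Count = 8.

8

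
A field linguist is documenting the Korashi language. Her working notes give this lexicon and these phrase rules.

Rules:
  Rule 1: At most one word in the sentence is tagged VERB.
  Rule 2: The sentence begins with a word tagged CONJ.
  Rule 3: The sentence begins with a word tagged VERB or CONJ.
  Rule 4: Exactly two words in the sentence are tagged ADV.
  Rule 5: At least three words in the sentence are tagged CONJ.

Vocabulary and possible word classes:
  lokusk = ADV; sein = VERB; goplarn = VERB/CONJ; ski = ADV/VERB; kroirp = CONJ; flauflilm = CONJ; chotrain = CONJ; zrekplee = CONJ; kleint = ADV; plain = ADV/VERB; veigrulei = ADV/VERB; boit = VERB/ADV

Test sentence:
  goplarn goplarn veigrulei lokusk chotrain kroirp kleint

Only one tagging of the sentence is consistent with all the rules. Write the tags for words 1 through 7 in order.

Candidates per position — 1:goplarn {VERB,CONJ}; 2:goplarn {VERB,CONJ}; 3:veigrulei {ADV,VERB}; 4:lokusk {ADV}; 5:chotrain {CONJ}; 6:kroirp {CONJ}; 7:kleint {ADV}.
At position 1, choosing VERB makes rule 2 impossible to satisfy; hence CONJ.
At position 3, choosing ADV makes rule 4 impossible to satisfy; hence VERB.
At position 2, choosing VERB makes rule 1 impossible to satisfy; hence CONJ.
The unique satisfying tagging is: CONJ CONJ VERB ADV CONJ CONJ ADV.
Check: rule 1 holds; rule 2 holds; rule 3 holds; rule 4 holds; rule 5 holds.

CONJ CONJ VERB ADV CONJ CONJ ADV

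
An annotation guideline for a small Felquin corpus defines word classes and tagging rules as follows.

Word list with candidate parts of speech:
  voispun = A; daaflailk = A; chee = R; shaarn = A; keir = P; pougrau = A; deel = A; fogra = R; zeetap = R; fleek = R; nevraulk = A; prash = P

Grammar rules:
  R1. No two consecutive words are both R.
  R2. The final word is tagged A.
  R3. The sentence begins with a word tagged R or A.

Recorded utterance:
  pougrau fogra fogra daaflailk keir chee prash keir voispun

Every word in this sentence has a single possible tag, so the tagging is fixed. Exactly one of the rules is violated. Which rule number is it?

1

Fixed tagging: A R R A P R P P A.
Applying the rules: R1 fail, R2 pass, R3 pass.
Only rule 1 fails.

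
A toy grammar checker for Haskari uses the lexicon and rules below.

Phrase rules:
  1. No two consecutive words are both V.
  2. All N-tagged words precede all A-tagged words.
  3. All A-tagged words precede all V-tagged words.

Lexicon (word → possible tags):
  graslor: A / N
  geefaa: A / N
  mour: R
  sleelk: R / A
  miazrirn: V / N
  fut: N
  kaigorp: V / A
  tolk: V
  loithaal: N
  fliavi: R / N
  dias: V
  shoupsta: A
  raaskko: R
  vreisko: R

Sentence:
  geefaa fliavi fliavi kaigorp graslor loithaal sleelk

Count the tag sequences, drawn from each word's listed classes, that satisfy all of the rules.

Candidates per position — 1:geefaa {A,N}; 2:fliavi {R,N}; 3:fliavi {R,N}; 4:kaigorp {V,A}; 5:graslor {A,N}; 6:loithaal {N}; 7:sleelk {R,A}.
There are 64 candidate sequences in total.
The sequences that satisfy every rule: N R R V N N R; N R N V N N R; N N R V N N R; N N N V N N R.
Count = 4.

4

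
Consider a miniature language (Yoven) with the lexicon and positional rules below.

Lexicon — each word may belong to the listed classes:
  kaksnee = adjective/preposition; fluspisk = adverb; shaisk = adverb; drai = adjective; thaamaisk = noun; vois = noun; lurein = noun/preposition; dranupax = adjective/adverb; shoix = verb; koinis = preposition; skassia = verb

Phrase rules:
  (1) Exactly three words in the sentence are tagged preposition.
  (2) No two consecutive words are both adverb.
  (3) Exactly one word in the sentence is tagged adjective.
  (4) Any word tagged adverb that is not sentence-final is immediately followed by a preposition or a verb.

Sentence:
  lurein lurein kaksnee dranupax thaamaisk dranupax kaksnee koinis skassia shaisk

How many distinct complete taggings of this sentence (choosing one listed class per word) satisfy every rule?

1

Candidates per position — 1:lurein {noun,preposition}; 2:lurein {noun,preposition}; 3:kaksnee {adjective,preposition}; 4:dranupax {adjective,adverb}; 5:thaamaisk {noun}; 6:dranupax {adjective,adverb}; 7:kaksnee {adjective,preposition}; 8:koinis {preposition}; 9:skassia {verb}; 10:shaisk {adverb}.
There are 64 candidate sequences in total.
The sequences that satisfy every rule: noun noun preposition adjective noun adverb preposition preposition verb adverb.
Count = 1.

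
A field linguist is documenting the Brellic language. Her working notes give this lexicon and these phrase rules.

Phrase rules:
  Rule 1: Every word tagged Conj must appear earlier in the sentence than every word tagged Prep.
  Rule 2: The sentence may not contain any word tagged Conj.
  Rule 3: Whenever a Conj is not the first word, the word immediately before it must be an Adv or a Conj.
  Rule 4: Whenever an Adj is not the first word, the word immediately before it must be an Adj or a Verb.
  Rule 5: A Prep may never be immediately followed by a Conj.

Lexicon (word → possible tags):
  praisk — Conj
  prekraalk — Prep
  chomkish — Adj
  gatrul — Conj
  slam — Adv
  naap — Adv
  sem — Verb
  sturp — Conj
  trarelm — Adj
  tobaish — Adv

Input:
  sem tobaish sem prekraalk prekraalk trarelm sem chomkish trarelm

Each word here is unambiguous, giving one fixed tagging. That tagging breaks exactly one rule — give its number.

Fixed tagging: Verb Adv Verb Prep Prep Adj Verb Adj Adj.
Rule check: R1 holds, R2 holds, R3 holds, R4 violated, R5 holds.
Only rule 4 fails.

4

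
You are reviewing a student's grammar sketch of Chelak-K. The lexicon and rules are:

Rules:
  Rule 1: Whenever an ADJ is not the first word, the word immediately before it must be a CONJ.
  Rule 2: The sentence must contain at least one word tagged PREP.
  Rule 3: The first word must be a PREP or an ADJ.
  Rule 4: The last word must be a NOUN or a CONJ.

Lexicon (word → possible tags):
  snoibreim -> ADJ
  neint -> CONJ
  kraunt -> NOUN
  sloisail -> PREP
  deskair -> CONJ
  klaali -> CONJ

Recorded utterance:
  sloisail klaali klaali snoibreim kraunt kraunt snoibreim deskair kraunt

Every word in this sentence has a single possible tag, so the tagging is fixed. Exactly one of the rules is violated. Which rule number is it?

Fixed tagging: PREP CONJ CONJ ADJ NOUN NOUN ADJ CONJ NOUN.
Checking each rule: R1 fail, R2 pass, R3 pass, R4 pass.
Only rule 1 fails.

1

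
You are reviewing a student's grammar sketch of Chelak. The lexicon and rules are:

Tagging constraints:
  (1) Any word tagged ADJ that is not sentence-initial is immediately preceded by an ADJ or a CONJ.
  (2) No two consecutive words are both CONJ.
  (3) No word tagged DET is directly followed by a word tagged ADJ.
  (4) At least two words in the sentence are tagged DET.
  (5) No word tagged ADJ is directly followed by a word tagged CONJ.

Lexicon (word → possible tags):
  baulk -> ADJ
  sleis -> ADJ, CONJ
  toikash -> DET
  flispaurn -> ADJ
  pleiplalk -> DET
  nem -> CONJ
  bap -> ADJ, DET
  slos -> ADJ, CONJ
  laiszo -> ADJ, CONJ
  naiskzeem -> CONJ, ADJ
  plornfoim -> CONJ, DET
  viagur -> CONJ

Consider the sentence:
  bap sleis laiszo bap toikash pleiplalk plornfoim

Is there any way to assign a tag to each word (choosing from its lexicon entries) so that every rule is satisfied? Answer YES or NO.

Candidates per position — 1:bap {ADJ,DET}; 2:sleis {ADJ,CONJ}; 3:laiszo {ADJ,CONJ}; 4:bap {ADJ,DET}; 5:toikash {DET}; 6:pleiplalk {DET}; 7:plornfoim {CONJ,DET}.
One satisfying assignment: DET CONJ ADJ DET DET DET CONJ.
Checking: rule 1 ✓; rule 2 ✓; rule 3 ✓; rule 4 ✓; rule 5 ✓.

YES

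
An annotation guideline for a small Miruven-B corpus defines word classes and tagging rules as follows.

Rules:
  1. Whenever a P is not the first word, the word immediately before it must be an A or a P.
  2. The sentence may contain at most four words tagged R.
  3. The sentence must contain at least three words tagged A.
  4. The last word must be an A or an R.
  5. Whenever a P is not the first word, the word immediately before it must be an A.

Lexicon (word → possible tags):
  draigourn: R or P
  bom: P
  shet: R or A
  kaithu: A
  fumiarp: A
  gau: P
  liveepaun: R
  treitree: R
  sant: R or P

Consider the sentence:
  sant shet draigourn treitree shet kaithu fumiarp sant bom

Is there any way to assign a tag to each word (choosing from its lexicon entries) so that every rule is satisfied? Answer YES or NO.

Candidates per position — 1:sant {R,P}; 2:shet {R,A}; 3:draigourn {R,P}; 4:treitree {R}; 5:shet {R,A}; 6:kaithu {A}; 7:fumiarp {A}; 8:sant {R,P}; 9:bom {P}.
Rule 4 cannot be satisfied by any choice of tags from the lexicon.
So there is no consistent tagging.

NO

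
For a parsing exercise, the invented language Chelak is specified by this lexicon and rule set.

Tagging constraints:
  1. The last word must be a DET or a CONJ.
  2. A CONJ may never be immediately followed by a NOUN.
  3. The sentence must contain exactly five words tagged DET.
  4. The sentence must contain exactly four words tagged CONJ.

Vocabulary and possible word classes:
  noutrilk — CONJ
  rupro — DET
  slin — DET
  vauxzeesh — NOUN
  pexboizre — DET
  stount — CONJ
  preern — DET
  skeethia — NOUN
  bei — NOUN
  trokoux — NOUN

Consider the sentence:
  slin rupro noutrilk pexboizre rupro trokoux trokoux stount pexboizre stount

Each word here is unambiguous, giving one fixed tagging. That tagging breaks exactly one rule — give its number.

4

Fixed tagging: DET DET CONJ DET DET NOUN NOUN CONJ DET CONJ.
Rule check: R1 pass, R2 pass, R3 pass, R4 fail.
Only rule 4 fails.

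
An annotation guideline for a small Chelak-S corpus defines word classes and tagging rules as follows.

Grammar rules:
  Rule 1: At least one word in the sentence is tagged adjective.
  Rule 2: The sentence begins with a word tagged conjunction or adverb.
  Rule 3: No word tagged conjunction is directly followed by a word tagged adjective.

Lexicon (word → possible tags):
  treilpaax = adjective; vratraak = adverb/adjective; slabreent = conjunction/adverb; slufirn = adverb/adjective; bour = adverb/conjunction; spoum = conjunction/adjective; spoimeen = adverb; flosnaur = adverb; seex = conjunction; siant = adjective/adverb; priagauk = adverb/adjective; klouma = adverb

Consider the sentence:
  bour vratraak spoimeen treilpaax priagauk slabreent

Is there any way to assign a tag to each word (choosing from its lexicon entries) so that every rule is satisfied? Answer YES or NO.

Candidates per position — 1:bour {adverb,conjunction}; 2:vratraak {adverb,adjective}; 3:spoimeen {adverb}; 4:treilpaax {adjective}; 5:priagauk {adverb,adjective}; 6:slabreent {conjunction,adverb}.
One satisfying assignment: conjunction adverb adverb adjective adverb conjunction.
Verifying each rule — rule 1 holds; rule 2 holds; rule 3 holds.

YES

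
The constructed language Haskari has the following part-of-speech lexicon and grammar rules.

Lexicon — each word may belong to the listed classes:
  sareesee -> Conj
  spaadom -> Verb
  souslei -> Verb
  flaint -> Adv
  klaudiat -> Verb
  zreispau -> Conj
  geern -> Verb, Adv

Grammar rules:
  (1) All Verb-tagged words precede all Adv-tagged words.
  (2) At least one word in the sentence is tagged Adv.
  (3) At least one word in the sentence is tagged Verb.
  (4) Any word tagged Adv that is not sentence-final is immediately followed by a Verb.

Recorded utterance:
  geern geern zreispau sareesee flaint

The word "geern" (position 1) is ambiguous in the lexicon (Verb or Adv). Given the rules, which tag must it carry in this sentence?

Candidates per position — 1:geern {Verb,Adv}; 2:geern {Verb,Adv}; 3:zreispau {Conj}; 4:sareesee {Conj}; 5:flaint {Adv}.
Position 2: tagging it Adv would leave rule 4 unsatisfiable, so it must be Verb.
Position 1: tagging it Adv would leave rule 1 unsatisfiable, so it must be Verb.
The unique satisfying tagging is: Verb Verb Conj Conj Adv.
Verifying each rule — rule 1 satisfied; rule 2 satisfied; rule 3 satisfied; rule 4 satisfied.

Verb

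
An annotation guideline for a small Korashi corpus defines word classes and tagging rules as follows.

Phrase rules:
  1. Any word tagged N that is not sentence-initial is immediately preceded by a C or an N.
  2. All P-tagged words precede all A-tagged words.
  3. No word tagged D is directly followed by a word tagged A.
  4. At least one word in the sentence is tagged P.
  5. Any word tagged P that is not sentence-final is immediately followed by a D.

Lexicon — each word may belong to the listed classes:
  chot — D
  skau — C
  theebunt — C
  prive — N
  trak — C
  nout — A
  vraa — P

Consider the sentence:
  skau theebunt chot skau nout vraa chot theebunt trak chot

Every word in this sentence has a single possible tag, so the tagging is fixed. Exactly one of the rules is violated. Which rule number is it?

Fixed tagging: C C D C A P D C C D.
Checking each rule: R1 holds, R2 violated, R3 holds, R4 holds, R5 holds.
Only rule 2 fails.

2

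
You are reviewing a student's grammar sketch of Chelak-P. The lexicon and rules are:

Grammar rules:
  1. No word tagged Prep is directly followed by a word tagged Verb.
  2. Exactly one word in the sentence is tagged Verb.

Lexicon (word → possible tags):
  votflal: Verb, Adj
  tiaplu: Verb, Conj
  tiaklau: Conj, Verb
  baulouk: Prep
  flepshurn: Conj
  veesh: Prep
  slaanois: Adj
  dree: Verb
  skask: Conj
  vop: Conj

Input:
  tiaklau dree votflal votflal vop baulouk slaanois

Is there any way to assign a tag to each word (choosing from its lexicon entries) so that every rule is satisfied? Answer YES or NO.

YES

Candidates per position — 1:tiaklau {Conj,Verb}; 2:dree {Verb}; 3:votflal {Verb,Adj}; 4:votflal {Verb,Adj}; 5:vop {Conj}; 6:baulouk {Prep}; 7:slaanois {Adj}.
One satisfying assignment: Conj Verb Adj Adj Conj Prep Adj.
Rule-by-rule: rule 1 satisfied; rule 2 satisfied.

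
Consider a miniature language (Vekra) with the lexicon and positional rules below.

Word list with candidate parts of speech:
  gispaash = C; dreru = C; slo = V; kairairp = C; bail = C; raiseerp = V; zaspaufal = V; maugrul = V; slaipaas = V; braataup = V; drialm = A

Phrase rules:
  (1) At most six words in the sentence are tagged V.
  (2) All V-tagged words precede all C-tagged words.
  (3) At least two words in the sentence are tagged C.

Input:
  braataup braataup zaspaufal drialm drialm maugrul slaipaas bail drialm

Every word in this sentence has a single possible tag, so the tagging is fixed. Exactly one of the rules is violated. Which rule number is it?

3

Fixed tagging: V V V A A V V C A.
Applying the rules: R1 ok, R2 ok, R3 fails.
Only rule 3 fails.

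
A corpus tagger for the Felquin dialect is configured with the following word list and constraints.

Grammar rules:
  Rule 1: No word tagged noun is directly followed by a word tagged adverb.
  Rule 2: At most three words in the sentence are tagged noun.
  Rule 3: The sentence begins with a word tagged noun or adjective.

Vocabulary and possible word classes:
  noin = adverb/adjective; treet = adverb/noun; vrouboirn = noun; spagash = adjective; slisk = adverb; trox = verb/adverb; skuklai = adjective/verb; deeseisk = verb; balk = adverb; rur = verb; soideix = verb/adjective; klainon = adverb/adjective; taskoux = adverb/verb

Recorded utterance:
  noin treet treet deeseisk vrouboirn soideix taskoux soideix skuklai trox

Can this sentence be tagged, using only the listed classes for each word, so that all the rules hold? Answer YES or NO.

YES

Candidates per position — 1:noin {adverb,adjective}; 2:treet {adverb,noun}; 3:treet {adverb,noun}; 4:deeseisk {verb}; 5:vrouboirn {noun}; 6:soideix {verb,adjective}; 7:taskoux {adverb,verb}; 8:soideix {verb,adjective}; 9:skuklai {adjective,verb}; 10:trox {verb,adverb}.
One satisfying assignment: adjective adverb adverb verb noun adjective verb verb adjective adverb.
Check: rule 1 satisfied; rule 2 satisfied; rule 3 satisfied.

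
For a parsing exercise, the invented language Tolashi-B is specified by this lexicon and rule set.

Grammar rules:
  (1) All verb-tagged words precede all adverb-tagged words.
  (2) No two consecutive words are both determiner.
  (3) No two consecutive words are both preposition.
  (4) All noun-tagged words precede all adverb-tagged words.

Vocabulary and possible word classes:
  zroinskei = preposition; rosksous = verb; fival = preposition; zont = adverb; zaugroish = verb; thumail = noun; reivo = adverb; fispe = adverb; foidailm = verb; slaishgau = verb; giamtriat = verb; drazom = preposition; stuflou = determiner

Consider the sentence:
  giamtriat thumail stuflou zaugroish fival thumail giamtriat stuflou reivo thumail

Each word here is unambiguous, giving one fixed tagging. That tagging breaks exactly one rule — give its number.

4

Fixed tagging: verb noun determiner verb preposition noun verb determiner adverb noun.
Rule check: R1 ok, R2 ok, R3 ok, R4 fails.
Only rule 4 fails.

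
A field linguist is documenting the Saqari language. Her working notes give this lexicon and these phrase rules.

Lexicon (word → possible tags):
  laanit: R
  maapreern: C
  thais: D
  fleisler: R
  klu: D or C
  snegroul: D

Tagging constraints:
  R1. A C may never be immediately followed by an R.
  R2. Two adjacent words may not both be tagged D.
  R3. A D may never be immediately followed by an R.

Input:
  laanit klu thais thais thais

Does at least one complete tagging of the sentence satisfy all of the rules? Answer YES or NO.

NO

Candidates per position — 1:laanit {R}; 2:klu {D,C}; 3:thais {D}; 4:thais {D}; 5:thais {D}.
Rule 2 cannot be satisfied by any choice of tags from the lexicon.
So there is no consistent tagging.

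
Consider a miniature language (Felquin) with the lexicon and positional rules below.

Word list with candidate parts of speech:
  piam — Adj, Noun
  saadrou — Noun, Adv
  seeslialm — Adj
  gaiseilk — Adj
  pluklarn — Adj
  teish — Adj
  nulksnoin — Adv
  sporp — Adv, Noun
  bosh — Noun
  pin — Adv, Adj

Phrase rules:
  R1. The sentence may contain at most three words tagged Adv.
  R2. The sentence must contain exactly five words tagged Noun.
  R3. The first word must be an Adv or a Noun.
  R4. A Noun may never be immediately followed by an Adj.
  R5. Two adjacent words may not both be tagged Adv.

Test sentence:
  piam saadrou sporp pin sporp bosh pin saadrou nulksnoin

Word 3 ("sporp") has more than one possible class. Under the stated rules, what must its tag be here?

Adv

Candidates per position — 1:piam {Adj,Noun}; 2:saadrou {Noun,Adv}; 3:sporp {Adv,Noun}; 4:pin {Adv,Adj}; 5:sporp {Adv,Noun}; 6:bosh {Noun}; 7:pin {Adv,Adj}; 8:saadrou {Noun,Adv}; 9:nulksnoin {Adv}.
At position 1, choosing Adj makes rule 3 impossible to satisfy; hence Noun.
At position 7, choosing Adj makes rule 4 impossible to satisfy; hence Adv.
At position 8, choosing Adv makes rule 5 impossible to satisfy; hence Noun.
Position 3: the remaining choice is settled jointly with positions 2, 4, 5 — only Adv at position 3 is part of a tagging that satisfies every rule.
That leaves exactly one tagging: Noun Noun Adv Adj Noun Noun Adv Noun Adv.
Checking: rule 1 satisfied; rule 2 satisfied; rule 3 satisfied; rule 4 satisfied; rule 5 satisfied.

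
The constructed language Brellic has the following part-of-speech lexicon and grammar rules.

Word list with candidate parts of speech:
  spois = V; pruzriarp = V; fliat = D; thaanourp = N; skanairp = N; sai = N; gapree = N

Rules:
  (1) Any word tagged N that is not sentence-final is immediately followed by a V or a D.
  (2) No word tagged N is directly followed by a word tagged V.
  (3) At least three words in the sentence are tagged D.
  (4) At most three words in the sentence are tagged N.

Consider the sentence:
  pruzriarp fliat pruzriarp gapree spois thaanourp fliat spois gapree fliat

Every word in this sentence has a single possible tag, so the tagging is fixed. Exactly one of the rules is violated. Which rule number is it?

2

Fixed tagging: V D V N V N D V N D.
Rule check: R1 pass, R2 fail, R3 pass, R4 pass.
Only rule 2 fails.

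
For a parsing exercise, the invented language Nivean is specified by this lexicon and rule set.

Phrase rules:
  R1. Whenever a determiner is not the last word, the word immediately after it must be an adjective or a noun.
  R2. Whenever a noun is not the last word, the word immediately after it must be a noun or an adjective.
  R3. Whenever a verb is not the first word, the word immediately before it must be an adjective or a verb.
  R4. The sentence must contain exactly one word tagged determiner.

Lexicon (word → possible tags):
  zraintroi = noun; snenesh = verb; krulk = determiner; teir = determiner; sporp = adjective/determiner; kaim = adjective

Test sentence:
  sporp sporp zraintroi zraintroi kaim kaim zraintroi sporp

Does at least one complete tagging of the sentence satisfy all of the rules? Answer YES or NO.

YES

Candidates per position — 1:sporp {adjective,determiner}; 2:sporp {adjective,determiner}; 3:zraintroi {noun}; 4:zraintroi {noun}; 5:kaim {adjective}; 6:kaim {adjective}; 7:zraintroi {noun}; 8:sporp {adjective,determiner}.
One satisfying assignment: determiner adjective noun noun adjective adjective noun adjective.
Checking: rule 1 satisfied; rule 2 satisfied; rule 3 satisfied; rule 4 satisfied.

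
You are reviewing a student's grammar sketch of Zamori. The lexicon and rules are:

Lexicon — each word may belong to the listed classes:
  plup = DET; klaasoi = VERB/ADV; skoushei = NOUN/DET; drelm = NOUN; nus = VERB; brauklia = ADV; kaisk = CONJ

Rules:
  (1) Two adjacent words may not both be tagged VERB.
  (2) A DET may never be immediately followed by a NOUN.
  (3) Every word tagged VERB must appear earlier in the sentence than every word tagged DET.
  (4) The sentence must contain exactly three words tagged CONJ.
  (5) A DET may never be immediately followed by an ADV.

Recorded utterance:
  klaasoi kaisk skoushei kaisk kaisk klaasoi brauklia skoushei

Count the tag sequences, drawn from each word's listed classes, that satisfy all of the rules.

12

Candidates per position — 1:klaasoi {VERB,ADV}; 2:kaisk {CONJ}; 3:skoushei {NOUN,DET}; 4:kaisk {CONJ}; 5:kaisk {CONJ}; 6:klaasoi {VERB,ADV}; 7:brauklia {ADV}; 8:skoushei {NOUN,DET}.
There are 16 candidate sequences in total.
Checking each against the rules leaves 12 sequences.
Count = 12.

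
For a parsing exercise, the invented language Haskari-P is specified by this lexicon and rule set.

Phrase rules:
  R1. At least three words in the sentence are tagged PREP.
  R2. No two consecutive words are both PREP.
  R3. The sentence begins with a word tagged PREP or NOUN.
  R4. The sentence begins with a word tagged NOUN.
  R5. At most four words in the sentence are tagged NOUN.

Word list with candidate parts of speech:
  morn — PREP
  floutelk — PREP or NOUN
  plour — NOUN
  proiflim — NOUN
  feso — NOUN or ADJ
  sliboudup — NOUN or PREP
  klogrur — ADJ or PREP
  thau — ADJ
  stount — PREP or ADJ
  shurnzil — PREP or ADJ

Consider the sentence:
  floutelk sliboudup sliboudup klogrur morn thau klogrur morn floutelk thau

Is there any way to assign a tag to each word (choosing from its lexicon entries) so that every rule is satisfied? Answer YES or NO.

Candidates per position — 1:floutelk {PREP,NOUN}; 2:sliboudup {NOUN,PREP}; 3:sliboudup {NOUN,PREP}; 4:klogrur {ADJ,PREP}; 5:morn {PREP}; 6:thau {ADJ}; 7:klogrur {ADJ,PREP}; 8:morn {PREP}; 9:floutelk {PREP,NOUN}; 10:thau {ADJ}.
One satisfying assignment: NOUN PREP NOUN ADJ PREP ADJ ADJ PREP NOUN ADJ.
Checking: rule 1 holds; rule 2 holds; rule 3 holds; rule 4 holds; rule 5 holds.

YES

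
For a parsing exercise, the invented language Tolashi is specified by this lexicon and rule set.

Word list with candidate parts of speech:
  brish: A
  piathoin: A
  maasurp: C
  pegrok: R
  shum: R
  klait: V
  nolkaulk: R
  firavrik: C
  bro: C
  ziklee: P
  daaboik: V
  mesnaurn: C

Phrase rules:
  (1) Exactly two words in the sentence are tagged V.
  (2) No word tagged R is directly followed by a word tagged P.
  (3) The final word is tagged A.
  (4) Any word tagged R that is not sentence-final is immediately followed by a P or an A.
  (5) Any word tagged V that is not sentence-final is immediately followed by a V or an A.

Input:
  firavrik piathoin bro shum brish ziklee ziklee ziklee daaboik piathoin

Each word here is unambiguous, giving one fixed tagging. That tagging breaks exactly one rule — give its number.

Fixed tagging: C A C R A P P P V A.
Rule check: R1 fail, R2 pass, R3 pass, R4 pass, R5 pass.
Only rule 1 fails.

1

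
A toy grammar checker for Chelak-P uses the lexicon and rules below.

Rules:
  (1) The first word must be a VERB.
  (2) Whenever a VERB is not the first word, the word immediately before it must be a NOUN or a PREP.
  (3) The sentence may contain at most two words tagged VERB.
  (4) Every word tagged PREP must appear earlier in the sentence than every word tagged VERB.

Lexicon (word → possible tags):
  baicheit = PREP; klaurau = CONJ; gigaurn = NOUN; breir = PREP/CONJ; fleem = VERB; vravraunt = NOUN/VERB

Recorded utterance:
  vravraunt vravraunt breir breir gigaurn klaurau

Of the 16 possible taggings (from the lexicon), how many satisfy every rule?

1

Candidates per position — 1:vravraunt {NOUN,VERB}; 2:vravraunt {NOUN,VERB}; 3:breir {PREP,CONJ}; 4:breir {PREP,CONJ}; 5:gigaurn {NOUN}; 6:klaurau {CONJ}.
There are 16 candidate sequences in total.
The sequences that satisfy every rule: VERB NOUN CONJ CONJ NOUN CONJ.
Count = 1.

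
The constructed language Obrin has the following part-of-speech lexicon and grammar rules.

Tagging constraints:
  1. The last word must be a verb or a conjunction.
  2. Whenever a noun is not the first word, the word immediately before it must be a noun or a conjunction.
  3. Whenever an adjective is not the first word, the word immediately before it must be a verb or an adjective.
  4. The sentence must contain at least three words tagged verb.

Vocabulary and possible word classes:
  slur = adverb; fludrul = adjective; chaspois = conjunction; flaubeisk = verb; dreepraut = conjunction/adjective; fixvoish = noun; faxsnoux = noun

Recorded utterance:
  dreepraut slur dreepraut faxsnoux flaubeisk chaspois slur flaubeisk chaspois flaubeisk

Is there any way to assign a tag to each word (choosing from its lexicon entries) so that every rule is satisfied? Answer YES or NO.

YES

Candidates per position — 1:dreepraut {conjunction,adjective}; 2:slur {adverb}; 3:dreepraut {conjunction,adjective}; 4:faxsnoux {noun}; 5:flaubeisk {verb}; 6:chaspois {conjunction}; 7:slur {adverb}; 8:flaubeisk {verb}; 9:chaspois {conjunction}; 10:flaubeisk {verb}.
One satisfying assignment: conjunction adverb conjunction noun verb conjunction adverb verb conjunction verb.
Checking: rule 1 holds; rule 2 holds; rule 3 holds; rule 4 holds.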